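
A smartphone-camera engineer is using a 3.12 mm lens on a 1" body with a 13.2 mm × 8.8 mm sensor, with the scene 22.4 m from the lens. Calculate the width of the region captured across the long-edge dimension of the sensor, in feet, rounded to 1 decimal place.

310.9 ft

dₒ: 22.4 m = 22400 mm.
Similar triangles through the lens centre give W/dₒ = w/dᵢ; with 1/f = 1/dₒ + 1/dᵢ this gives W = w·(dₒ − f)/f.
W = 13.2 mm × (22400 − 3.12) / 3.12 = 13.2 × 7178.4872 ≈ 94756.031 mm = 94756.031/304.8 ft = 310.879 ft.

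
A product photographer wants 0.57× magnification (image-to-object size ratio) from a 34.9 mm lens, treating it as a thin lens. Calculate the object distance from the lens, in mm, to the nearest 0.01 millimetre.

With m = dᵢ/dₒ and 1/f = 1/dₒ + 1/dᵢ, substituting dᵢ = m·dₒ gives 1/f = (1 + 1/m)/dₒ, hence dₒ = f·(1 + 1/m).
dₒ = 34.9 × (1 + 1/0.57) = 34.9 × 2.75439 ≈ 96.128 mm.

96.13 mm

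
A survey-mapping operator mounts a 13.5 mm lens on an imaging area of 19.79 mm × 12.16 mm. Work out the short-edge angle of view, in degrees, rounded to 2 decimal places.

48.49°

Angle of view α = 2·arctan(h/2f) with h = 12.16 mm and f = 13.5 mm.
h/2f = 0.45037; arctan(0.45037) ≈ 24.2454°, so α ≈ 48.4908°.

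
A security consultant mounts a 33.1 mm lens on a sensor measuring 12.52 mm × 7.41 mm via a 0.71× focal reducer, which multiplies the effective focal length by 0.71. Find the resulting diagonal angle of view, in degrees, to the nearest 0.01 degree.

Effective focal length f = 33.1 × 0.71 = 23.501 mm.
Sensor diagonal = √(12.52² + 7.41²) = √211.6585 ≈ 14.5485 mm.
α = 2·arctan(14.548 / (2 × 23.501)) = 2·arctan(0.30953) ≈ 34.3976°.

34.40°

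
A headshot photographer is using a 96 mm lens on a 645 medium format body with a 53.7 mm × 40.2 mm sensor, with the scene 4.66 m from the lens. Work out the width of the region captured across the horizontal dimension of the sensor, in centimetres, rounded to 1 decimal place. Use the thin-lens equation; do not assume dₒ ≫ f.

dₒ: 4.66 m = 4660 mm.
Similar triangles through the lens centre give W/dₒ = w/dᵢ; with 1/f = 1/dₒ + 1/dᵢ this gives W = w·(dₒ − f)/f.
W = 53.7 mm × (4660 − 96) / 96 = 53.7 × 47.5417 ≈ 2552.988 mm = 255.299 cm.

255.3 cm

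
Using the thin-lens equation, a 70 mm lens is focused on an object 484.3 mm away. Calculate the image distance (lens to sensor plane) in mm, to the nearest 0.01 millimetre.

1/dᵢ = 1/f − 1/dₒ = 1/70 − 1/484.3 = 0.0122209 mm⁻¹.
dᵢ = 1/0.0122209 ≈ 81.8272 mm.

81.83 mm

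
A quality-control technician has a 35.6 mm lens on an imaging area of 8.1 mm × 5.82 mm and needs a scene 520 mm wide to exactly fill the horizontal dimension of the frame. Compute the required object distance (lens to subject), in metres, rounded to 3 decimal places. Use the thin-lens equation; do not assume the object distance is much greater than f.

2.321 m

Magnification m = w/W = dᵢ/dₒ; combined with 1/f = 1/dₒ + 1/dᵢ this gives dₒ = f·(1 + W/w).
dₒ = 35.6 mm × (1 + 520/8.1) = 35.6 × 65.1975 ≈ 2321.032 mm = 2.32103 m.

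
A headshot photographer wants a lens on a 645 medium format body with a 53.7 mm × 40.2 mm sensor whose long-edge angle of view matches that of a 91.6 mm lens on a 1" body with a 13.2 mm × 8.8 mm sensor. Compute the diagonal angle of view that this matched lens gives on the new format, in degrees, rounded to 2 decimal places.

Equal long-edge AOV ⇒ f₂ = f₁ · 53.7/13.2 = 91.6 × 4.06818 ≈ 372.6455 mm.
Sensor diagonal = √(53.7² + 40.2²) = √4499.7300 ≈ 67.0800 mm.
Diagonal AOV on the new format = 2·arctan(67.0800 / (2 × 372.6455)) = 2·arctan(0.09001) ≈ 10.2861°.

10.29°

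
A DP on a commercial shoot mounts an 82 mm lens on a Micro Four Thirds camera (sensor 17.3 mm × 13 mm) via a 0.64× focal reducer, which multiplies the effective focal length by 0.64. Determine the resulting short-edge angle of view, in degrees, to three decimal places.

14.121°

Effective focal length f = 82 × 0.64 = 52.48 mm.
α = 2·arctan(13 / (2 × 52.48)) = 2·arctan(0.12386) ≈ 14.1210°.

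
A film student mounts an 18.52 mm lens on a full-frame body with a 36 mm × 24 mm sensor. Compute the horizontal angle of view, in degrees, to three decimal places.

Angle of view α = 2·arctan(w/2f) with w = 36 mm and f = 18.52 mm.
w/2f = 0.97192; arctan(0.97192) ≈ 44.1842°, so α ≈ 88.3685°.

88.368°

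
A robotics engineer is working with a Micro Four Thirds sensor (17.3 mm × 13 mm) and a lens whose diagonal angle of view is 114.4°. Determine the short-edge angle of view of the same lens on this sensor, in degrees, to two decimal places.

85.98°

Sensor diagonal = √(17.3² + 13²) = √468.2900 ≈ 21.6400 mm.
From the diagonal AOV: f = 21.6400 / (2·tan(57.2°)) = 21.6400 / 3.10339 ≈ 6.9730 mm.
Short-edge AOV = 2·arctan(13 / (2 × 6.9730)) = 2·arctan(0.93216) ≈ 85.9785°.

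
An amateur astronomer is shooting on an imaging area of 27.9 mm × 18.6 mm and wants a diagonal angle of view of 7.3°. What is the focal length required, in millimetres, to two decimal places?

Sensor diagonal = √(27.9² + 18.6²) = √1124.3700 ≈ 33.5316 mm.
From α = 2·arctan(d/2f) we get f = d / (2·tan(α/2)).
With d = 33.5316 mm and α/2 = 3.65°, tan(α/2) ≈ 0.06379, so f ≈ 33.5316 / 0.12758 ≈ 262.8248 mm.

262.82 mm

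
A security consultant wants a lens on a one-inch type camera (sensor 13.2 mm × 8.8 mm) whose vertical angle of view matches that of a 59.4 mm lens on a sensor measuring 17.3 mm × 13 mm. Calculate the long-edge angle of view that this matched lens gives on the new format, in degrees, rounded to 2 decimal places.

18.64°

Equal vertical AOV ⇒ f₂ = f₁ · 8.8/13 = 59.4 × 0.67692 ≈ 40.2092 mm.
Long-edge AOV on the new format = 2·arctan(13.2 / (2 × 40.2092)) = 2·arctan(0.16414) ≈ 18.6430°.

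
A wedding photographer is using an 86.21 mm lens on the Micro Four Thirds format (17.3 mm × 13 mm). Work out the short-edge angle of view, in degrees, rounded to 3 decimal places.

Angle of view α = 2·arctan(h/2f) with h = 13 mm and f = 86.21 mm.
h/2f = 0.07540; arctan(0.07540) ≈ 4.3118°, so α ≈ 8.6236°.

8.624°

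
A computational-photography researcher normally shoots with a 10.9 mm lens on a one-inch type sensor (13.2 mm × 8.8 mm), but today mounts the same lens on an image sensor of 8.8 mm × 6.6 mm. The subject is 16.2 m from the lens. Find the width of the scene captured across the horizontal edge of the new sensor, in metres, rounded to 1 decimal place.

The focal length stays 10.9 mm; the relevant sensor dimension is now w = 8.8 mm. Object distance dₒ = 16.2 m = 16200 mm.
Thin-lens field width W = w·(dₒ − f)/f = 8.8 × (16200 − 10.9)/10.9 ≈ 13070.099 mm = 13.0701 m.

13.1 m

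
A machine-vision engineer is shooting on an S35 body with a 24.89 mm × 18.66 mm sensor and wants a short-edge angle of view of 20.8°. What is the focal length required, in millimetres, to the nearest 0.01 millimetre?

From α = 2·arctan(h/2f) we get f = h / (2·tan(α/2)).
With h = 18.66 mm and α/2 = 10.4°, tan(α/2) ≈ 0.18353, so f ≈ 18.66 / 0.36707 ≈ 50.8352 mm.

50.84 mm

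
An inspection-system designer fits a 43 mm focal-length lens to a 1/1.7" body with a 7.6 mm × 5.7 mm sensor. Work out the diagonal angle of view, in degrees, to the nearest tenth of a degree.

Sensor diagonal = √(7.6² + 5.7²) = √90.2500 ≈ 9.5000 mm.
Angle of view α = 2·arctan(d/2f) with d = 9.5000 mm and f = 43 mm.
d/2f = 0.11047; arctan(0.11047) ≈ 6.3036°, so α ≈ 12.6073°.

12.6°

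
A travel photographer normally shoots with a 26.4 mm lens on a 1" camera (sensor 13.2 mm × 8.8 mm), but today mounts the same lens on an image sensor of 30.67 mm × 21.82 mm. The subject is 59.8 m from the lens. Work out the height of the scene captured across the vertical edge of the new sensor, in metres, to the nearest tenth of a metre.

The focal length stays 26.4 mm; the relevant sensor dimension is now h = 21.82 mm. Object distance dₒ = 59.8 m = 59800 mm.
Thin-lens field height W = h·(dₒ − f)/f = 21.82 × (59800 − 26.4)/26.4 ≈ 49403.786 mm = 49.4038 m.

49.4 m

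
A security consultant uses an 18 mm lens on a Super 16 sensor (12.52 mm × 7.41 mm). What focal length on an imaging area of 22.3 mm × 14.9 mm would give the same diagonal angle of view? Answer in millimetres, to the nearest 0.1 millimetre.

33.2 mm

Sensor diagonal = √(12.52² + 7.41²) = √211.6585 ≈ 14.5485 mm.
Sensor diagonal = √(22.3² + 14.9²) = √719.3000 ≈ 26.8198 mm.
Equal angle of view means equal diagonal/f ratio, so f₂ = f₁ · (diagonal₂/diagonal₁) = 18 × 26.8198/14.5485.
f₂ = 18 × 1.84347 ≈ 33.183 mm.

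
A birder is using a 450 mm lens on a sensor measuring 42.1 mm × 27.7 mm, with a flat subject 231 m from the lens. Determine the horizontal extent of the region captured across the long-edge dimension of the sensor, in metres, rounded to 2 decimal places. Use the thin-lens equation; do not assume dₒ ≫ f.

dₒ: 231 m = 231000 mm.
Similar triangles through the lens centre give W/dₒ = w/dᵢ; with 1/f = 1/dₒ + 1/dᵢ this gives W = w·(dₒ − f)/f.
W = 42.1 mm × (231000 − 450) / 450 = 42.1 × 512.3333 ≈ 21569.233 mm = 21.5692 m.

21.57 m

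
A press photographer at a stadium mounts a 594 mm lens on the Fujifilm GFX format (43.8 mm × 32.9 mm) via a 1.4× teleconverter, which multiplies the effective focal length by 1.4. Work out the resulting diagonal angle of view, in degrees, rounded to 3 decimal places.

Effective focal length f = 594 × 1.4 = 831.6 mm.
Sensor diagonal = √(43.8² + 32.9²) = √3000.8500 ≈ 54.7800 mm.
α = 2·arctan(54.780 / (2 × 831.6)) = 2·arctan(0.03294) ≈ 3.7729°.

3.773°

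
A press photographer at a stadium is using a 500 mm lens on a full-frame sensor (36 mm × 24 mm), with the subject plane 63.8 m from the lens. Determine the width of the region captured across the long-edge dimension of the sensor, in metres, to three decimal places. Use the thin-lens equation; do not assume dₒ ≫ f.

4.558 m

dₒ: 63.8 m = 63800 mm.
Similar triangles through the lens centre give W/dₒ = w/dᵢ; with 1/f = 1/dₒ + 1/dᵢ this gives W = w·(dₒ − f)/f.
W = 36 mm × (63800 − 500) / 500 = 36 × 126.6000 ≈ 4557.600 mm = 4.5576 m.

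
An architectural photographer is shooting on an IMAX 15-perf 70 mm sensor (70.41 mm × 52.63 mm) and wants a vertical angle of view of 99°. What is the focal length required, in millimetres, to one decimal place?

From α = 2·arctan(h/2f) we get f = h / (2·tan(α/2)).
With h = 52.63 mm and α/2 = 49.5°, tan(α/2) ≈ 1.17085, so f ≈ 52.63 / 2.34170 ≈ 22.4751 mm.

22.5 mm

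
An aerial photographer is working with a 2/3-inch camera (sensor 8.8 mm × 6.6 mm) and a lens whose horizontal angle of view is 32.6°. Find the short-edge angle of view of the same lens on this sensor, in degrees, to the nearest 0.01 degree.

From the horizontal AOV: f = 8.8 / (2·tan(16.3°)) = 8.8 / 0.58484 ≈ 15.0468 mm.
Short-edge AOV = 2·arctan(6.6 / (2 × 15.0468)) = 2·arctan(0.21932) ≈ 24.7400°.

24.74°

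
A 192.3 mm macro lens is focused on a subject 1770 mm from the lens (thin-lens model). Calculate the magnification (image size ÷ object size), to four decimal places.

0.1219×

Thin lens: 1/f = 1/dₒ + 1/dᵢ → 1/dᵢ = 1/192.3 − 1/1770 = 0.0046352 mm⁻¹, so dᵢ ≈ 215.7387 mm.
Magnification m = dᵢ/dₒ = 215.7387/1770 ≈ 0.12189.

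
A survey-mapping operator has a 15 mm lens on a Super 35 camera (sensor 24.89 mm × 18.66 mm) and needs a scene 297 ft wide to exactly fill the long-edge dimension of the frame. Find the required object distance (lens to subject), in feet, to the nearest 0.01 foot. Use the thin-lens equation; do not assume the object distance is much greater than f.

W: 297 ft × 304.8 mm/ft = 90525.60 mm.
Magnification m = w/W = dᵢ/dₒ; combined with 1/f = 1/dₒ + 1/dᵢ this gives dₒ = f·(1 + W/w).
dₒ = 15 mm × (1 + 90525.6/24.89) = 15 × 3638.0268 ≈ 54570.402 mm = 54570.402/304.8 ft = 179.037 ft.

179.04 ft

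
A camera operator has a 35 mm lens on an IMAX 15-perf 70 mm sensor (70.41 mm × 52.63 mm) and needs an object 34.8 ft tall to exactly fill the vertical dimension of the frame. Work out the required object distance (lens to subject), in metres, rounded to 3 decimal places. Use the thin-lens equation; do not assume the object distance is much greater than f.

W: 34.8 ft × 304.8 mm/ft = 10607.04 mm.
Magnification m = h/W = dᵢ/dₒ; combined with 1/f = 1/dₒ + 1/dᵢ this gives dₒ = f·(1 + W/h).
dₒ = 35 mm × (1 + 10607/52.63) = 35 × 202.5398 ≈ 7088.893 mm = 7.08889 m.

7.089 m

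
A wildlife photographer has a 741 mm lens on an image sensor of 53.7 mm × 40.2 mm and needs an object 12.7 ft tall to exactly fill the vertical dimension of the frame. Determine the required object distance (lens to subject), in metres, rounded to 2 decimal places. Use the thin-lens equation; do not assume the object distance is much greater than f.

W: 12.7 ft × 304.8 mm/ft = 3870.96 mm.
Magnification m = h/W = dᵢ/dₒ; combined with 1/f = 1/dₒ + 1/dᵢ this gives dₒ = f·(1 + W/h).
dₒ = 741 mm × (1 + 3870.96/40.2) = 741 × 97.2925 ≈ 72093.768 mm = 72.0938 m.

72.09 m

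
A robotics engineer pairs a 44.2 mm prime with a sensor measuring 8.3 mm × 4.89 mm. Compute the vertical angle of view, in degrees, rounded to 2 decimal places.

6.33°

Angle of view α = 2·arctan(h/2f) with h = 4.89 mm and f = 44.2 mm.
h/2f = 0.05532; arctan(0.05532) ≈ 3.1662°, so α ≈ 6.3324°.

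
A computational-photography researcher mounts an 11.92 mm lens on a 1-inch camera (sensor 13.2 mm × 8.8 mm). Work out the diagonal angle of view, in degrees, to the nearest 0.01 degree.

Sensor diagonal = √(13.2² + 8.8²) = √251.6800 ≈ 15.8644 mm.
Angle of view α = 2·arctan(d/2f) with d = 15.8644 mm and f = 11.92 mm.
d/2f = 0.66545; arctan(0.66545) ≈ 33.6419°, so α ≈ 67.2839°.

67.28°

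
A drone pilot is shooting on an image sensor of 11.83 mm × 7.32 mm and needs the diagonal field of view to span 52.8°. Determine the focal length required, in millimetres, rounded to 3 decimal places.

Sensor diagonal = √(11.83² + 7.32²) = √193.5313 ≈ 13.9116 mm.
From α = 2·arctan(d/2f) we get f = d / (2·tan(α/2)).
With d = 13.9116 mm and α/2 = 26.4°, tan(α/2) ≈ 0.49640, so f ≈ 13.9116 / 0.99281 ≈ 14.0123 mm.

14.012 mm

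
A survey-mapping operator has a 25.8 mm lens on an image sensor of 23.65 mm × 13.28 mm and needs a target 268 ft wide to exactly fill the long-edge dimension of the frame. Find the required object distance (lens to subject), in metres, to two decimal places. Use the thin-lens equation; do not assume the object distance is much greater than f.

89.14 m

W: 268 ft × 304.8 mm/ft = 81686.40 mm.
Magnification m = w/W = dᵢ/dₒ; combined with 1/f = 1/dₒ + 1/dᵢ this gives dₒ = f·(1 + W/w).
dₒ = 25.8 mm × (1 + 81686.4/23.65) = 25.8 × 3454.9703 ≈ 89138.234 mm = 89.1382 m.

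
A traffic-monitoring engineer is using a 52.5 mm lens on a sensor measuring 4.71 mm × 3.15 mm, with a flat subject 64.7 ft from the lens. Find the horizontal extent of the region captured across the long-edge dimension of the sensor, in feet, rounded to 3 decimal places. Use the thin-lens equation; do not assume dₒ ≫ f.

5.789 ft

dₒ: 64.7 ft × 304.8 mm/ft = 19720.56 mm.
Similar triangles through the lens centre give W/dₒ = w/dᵢ; with 1/f = 1/dₒ + 1/dᵢ this gives W = w·(dₒ − f)/f.
W = 4.71 mm × (19720.6 − 52.5) / 52.5 = 4.71 × 374.6297 ≈ 1764.506 mm = 1764.506/304.8 ft = 5.78906 ft.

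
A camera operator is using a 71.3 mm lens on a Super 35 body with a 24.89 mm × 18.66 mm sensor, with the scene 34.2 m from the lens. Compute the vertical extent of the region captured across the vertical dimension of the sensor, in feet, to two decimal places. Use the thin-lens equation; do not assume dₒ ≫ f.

dₒ: 34.2 m = 34200 mm.
Similar triangles through the lens centre give W/dₒ = h/dᵢ; with 1/f = 1/dₒ + 1/dᵢ this gives W = h·(dₒ − f)/f.
W = 18.66 mm × (34200 − 71.3) / 71.3 = 18.66 × 478.6634 ≈ 8931.859 mm = 8931.859/304.8 ft = 29.304 ft.

29.30 ft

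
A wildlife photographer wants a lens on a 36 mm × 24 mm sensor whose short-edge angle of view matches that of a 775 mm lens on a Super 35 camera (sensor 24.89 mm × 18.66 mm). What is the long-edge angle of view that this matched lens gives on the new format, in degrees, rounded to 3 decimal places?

2.069°

Equal short-edge AOV ⇒ f₂ = f₁ · 24/18.66 = 775 × 1.28617 ≈ 996.7846 mm.
Long-edge AOV on the new format = 2·arctan(36 / (2 × 996.7846)) = 2·arctan(0.01806) ≈ 2.0691°.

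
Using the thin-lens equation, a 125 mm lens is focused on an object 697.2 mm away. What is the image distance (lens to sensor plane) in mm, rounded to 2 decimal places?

152.31 mm

1/dᵢ = 1/f − 1/dₒ = 1/125 − 1/697.2 = 0.0065657 mm⁻¹.
dᵢ = 1/0.0065657 ≈ 152.3069 mm.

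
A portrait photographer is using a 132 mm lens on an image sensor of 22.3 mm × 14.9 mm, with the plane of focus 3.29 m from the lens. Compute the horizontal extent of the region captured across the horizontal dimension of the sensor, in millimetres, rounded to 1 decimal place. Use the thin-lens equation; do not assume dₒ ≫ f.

533.5 mm

dₒ: 3.29 m = 3290 mm.
Similar triangles through the lens centre give W/dₒ = w/dᵢ; with 1/f = 1/dₒ + 1/dᵢ this gives W = w·(dₒ − f)/f.
W = 22.3 mm × (3290 − 132) / 132 = 22.3 × 23.9242 ≈ 533.511 mm.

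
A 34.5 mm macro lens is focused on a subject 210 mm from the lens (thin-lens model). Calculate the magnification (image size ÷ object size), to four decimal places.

0.1966×

Thin lens: 1/f = 1/dₒ + 1/dᵢ → 1/dᵢ = 1/34.5 − 1/210 = 0.0242236 mm⁻¹, so dᵢ ≈ 41.2821 mm.
Magnification m = dᵢ/dₒ = 41.2821/210 ≈ 0.19658.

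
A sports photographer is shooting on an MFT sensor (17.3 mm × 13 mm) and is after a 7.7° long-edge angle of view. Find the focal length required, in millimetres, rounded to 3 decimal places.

From α = 2·arctan(w/2f) we get f = w / (2·tan(α/2)).
With w = 17.3 mm and α/2 = 3.85°, tan(α/2) ≈ 0.06730, so f ≈ 17.3 / 0.13459 ≈ 128.5357 mm.

128.536 mm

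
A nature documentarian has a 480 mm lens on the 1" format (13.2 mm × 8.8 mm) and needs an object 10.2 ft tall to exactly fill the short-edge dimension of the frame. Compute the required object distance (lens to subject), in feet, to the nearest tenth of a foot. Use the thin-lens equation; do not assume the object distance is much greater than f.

W: 10.2 ft × 304.8 mm/ft = 3108.96 mm.
Magnification m = h/W = dᵢ/dₒ; combined with 1/f = 1/dₒ + 1/dᵢ this gives dₒ = f·(1 + W/h).
dₒ = 480 mm × (1 + 3108.96/8.8) = 480 × 354.2909 ≈ 170059.631 mm = 170059.631/304.8 ft = 557.938 ft.

557.9 ft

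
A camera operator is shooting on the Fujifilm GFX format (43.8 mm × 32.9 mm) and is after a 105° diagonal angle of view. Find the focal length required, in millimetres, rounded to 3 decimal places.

Sensor diagonal = √(43.8² + 32.9²) = √3000.8500 ≈ 54.7800 mm.
From α = 2·arctan(d/2f) we get f = d / (2·tan(α/2)).
With d = 54.7800 mm and α/2 = 52.5°, tan(α/2) ≈ 1.30323, so f ≈ 54.7800 / 2.60645 ≈ 21.0171 mm.

21.017 mm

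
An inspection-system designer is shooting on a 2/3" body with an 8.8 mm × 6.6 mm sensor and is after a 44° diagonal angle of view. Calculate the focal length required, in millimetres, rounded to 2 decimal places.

13.61 mm

Sensor diagonal = √(8.8² + 6.6²) = √121.0000 ≈ 11.0000 mm.
From α = 2·arctan(d/2f) we get f = d / (2·tan(α/2)).
With d = 11.0000 mm and α/2 = 22°, tan(α/2) ≈ 0.40403, so f ≈ 11.0000 / 0.80805 ≈ 13.6130 mm.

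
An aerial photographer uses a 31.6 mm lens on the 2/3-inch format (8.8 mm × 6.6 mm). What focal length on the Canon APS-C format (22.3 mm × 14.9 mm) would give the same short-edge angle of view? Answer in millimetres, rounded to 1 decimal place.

71.3 mm

Equal angle of view means equal height/f ratio, so f₂ = f₁ · (height₂/height₁) = 31.6 × 14.9/6.6.
f₂ = 31.6 × 2.25758 ≈ 71.339 mm.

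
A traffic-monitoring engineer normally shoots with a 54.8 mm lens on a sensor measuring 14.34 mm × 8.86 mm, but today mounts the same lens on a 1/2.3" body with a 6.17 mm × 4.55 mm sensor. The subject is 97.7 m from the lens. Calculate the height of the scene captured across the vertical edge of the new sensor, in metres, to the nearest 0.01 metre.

8.11 m

The focal length stays 54.8 mm; the relevant sensor dimension is now h = 4.55 mm. Object distance dₒ = 97.7 m = 97700 mm.
Thin-lens field height W = h·(dₒ − f)/f = 4.55 × (97700 − 54.8)/54.8 ≈ 8107.403 mm = 8.1074 m.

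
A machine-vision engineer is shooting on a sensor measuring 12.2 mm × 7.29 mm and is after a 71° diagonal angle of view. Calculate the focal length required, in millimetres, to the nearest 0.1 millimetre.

Sensor diagonal = √(12.2² + 7.29²) = √201.9841 ≈ 14.2121 mm.
From α = 2·arctan(d/2f) we get f = d / (2·tan(α/2)).
With d = 14.2121 mm and α/2 = 35.5°, tan(α/2) ≈ 0.71329, so f ≈ 14.2121 / 1.42659 ≈ 9.9623 mm.

10.0 mm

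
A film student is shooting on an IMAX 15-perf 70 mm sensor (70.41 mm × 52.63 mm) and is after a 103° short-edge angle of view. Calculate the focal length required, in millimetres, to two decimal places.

From α = 2·arctan(h/2f) we get f = h / (2·tan(α/2)).
With h = 52.63 mm and α/2 = 51.5°, tan(α/2) ≈ 1.25717, so f ≈ 52.63 / 2.51434 ≈ 20.9319 mm.

20.93 mm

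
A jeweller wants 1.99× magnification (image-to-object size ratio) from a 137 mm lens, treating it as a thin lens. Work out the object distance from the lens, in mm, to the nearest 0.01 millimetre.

With m = dᵢ/dₒ and 1/f = 1/dₒ + 1/dᵢ, substituting dᵢ = m·dₒ gives 1/f = (1 + 1/m)/dₒ, hence dₒ = f·(1 + 1/m).
dₒ = 137 × (1 + 1/1.99) = 137 × 1.50251 ≈ 205.844 mm.

205.84 mm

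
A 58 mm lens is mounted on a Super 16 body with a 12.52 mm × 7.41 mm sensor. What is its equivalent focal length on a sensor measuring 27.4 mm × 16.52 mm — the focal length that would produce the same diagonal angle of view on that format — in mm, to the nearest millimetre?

Sensor diagonal = √(12.52² + 7.41²) = √211.6585 ≈ 14.5485 mm.
Sensor diagonal = √(27.4² + 16.52²) = √1023.6704 ≈ 31.9948 mm.
Equal angle of view means equal diagonal/f ratio, so f₂ = f₁ · (diagonal₂/diagonal₁) = 58 × 31.9948/14.5485.
f₂ = 58 × 2.19919 ≈ 127.553 mm.

128 mm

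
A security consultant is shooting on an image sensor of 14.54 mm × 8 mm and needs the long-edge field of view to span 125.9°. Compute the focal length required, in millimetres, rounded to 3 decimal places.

From α = 2·arctan(w/2f) we get f = w / (2·tan(α/2)).
With w = 14.54 mm and α/2 = 62.95°, tan(α/2) ≈ 1.95838, so f ≈ 14.54 / 3.91677 ≈ 3.7122 mm.

3.712 mm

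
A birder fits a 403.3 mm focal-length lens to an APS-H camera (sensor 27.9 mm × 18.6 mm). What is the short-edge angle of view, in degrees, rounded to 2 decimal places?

2.64°

Angle of view α = 2·arctan(h/2f) with h = 18.6 mm and f = 403.3 mm.
h/2f = 0.02306; arctan(0.02306) ≈ 1.3210°, so α ≈ 2.6420°.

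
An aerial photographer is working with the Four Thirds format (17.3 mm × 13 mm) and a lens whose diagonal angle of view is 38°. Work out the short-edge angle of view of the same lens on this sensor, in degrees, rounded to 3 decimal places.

Sensor diagonal = √(17.3² + 13²) = √468.2900 ≈ 21.6400 mm.
From the diagonal AOV: f = 21.6400 / (2·tan(19°)) = 21.6400 / 0.68866 ≈ 31.4236 mm.
Short-edge AOV = 2·arctan(13 / (2 × 31.4236)) = 2·arctan(0.20685) ≈ 23.3737°.

23.374°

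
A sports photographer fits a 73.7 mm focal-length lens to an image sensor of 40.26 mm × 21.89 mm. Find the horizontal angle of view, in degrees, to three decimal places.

30.554°

Angle of view α = 2·arctan(w/2f) with w = 40.26 mm and f = 73.7 mm.
w/2f = 0.27313; arctan(0.27313) ≈ 15.2768°, so α ≈ 30.5536°.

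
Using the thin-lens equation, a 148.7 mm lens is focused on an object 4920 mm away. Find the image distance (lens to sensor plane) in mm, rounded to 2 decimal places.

1/dᵢ = 1/f − 1/dₒ = 1/148.7 − 1/4920 = 0.0065217 mm⁻¹.
dᵢ = 1/0.0065217 ≈ 153.3343 mm.

153.33 mm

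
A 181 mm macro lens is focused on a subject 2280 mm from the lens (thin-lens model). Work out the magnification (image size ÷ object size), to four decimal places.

0.0862×

Thin lens: 1/f = 1/dₒ + 1/dᵢ → 1/dᵢ = 1/181 − 1/2280 = 0.0050863 mm⁻¹, so dᵢ ≈ 196.6079 mm.
Magnification m = dᵢ/dₒ = 196.6079/2280 ≈ 0.08623.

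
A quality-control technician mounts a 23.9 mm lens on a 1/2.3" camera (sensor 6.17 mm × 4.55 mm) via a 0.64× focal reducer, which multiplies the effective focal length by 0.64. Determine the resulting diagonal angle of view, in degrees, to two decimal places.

Effective focal length f = 23.9 × 0.64 = 15.296 mm.
Sensor diagonal = √(6.17² + 4.55²) = √58.7714 ≈ 7.6663 mm.
α = 2·arctan(7.666 / (2 × 15.296)) = 2·arctan(0.25060) ≈ 28.1368°.

28.14°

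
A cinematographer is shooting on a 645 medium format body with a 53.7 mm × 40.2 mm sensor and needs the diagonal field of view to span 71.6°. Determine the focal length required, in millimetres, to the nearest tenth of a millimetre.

46.5 mm

Sensor diagonal = √(53.7² + 40.2²) = √4499.7300 ≈ 67.0800 mm.
From α = 2·arctan(d/2f) we get f = d / (2·tan(α/2)).
With d = 67.0800 mm and α/2 = 35.8°, tan(α/2) ≈ 0.72122, so f ≈ 67.0800 / 1.44245 ≈ 46.5044 mm.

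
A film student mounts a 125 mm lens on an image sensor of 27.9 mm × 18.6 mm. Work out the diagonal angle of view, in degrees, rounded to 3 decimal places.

Sensor diagonal = √(27.9² + 18.6²) = √1124.3700 ≈ 33.5316 mm.
Angle of view α = 2·arctan(d/2f) with d = 33.5316 mm and f = 125 mm.
d/2f = 0.13413; arctan(0.13413) ≈ 7.6393°, so α ≈ 15.2786°.

15.279°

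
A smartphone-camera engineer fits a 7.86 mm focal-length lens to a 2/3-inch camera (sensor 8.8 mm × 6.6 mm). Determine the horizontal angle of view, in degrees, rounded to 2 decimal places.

58.48°

Angle of view α = 2·arctan(w/2f) with w = 8.8 mm and f = 7.86 mm.
w/2f = 0.55980; arctan(0.55980) ≈ 29.2399°, so α ≈ 58.4799°.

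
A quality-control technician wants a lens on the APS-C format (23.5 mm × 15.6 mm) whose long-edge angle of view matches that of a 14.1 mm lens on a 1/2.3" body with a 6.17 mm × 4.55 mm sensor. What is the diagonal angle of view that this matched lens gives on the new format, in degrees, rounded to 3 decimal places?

Equal long-edge AOV ⇒ f₂ = f₁ · 23.5/6.17 = 14.1 × 3.80875 ≈ 53.7034 mm.
Sensor diagonal = √(23.5² + 15.6²) = √795.6100 ≈ 28.2066 mm.
Diagonal AOV on the new format = 2·arctan(28.2066 / (2 × 53.7034)) = 2·arctan(0.26261) ≈ 29.4289°.

29.429°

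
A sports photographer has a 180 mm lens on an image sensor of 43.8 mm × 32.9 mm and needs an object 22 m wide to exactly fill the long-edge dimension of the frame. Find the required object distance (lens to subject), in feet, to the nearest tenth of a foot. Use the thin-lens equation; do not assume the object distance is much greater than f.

297.2 ft

W: 22 m = 22000 mm.
Magnification m = w/W = dᵢ/dₒ; combined with 1/f = 1/dₒ + 1/dᵢ this gives dₒ = f·(1 + W/w).
dₒ = 180 mm × (1 + 22000/43.8) = 180 × 503.2831 ≈ 90590.959 mm = 90590.959/304.8 ft = 297.214 ft.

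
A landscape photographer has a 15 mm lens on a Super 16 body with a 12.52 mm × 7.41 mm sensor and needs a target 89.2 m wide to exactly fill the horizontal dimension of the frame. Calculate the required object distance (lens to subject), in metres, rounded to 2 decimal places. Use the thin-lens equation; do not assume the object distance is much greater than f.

106.88 m

W: 89.2 m = 89200 mm.
Magnification m = w/W = dᵢ/dₒ; combined with 1/f = 1/dₒ + 1/dᵢ this gives dₒ = f·(1 + W/w).
dₒ = 15 mm × (1 + 89200/12.52) = 15 × 7125.6006 ≈ 106884.010 mm = 106.884 m.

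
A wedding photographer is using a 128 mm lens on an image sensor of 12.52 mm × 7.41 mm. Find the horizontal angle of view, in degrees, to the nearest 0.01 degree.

5.60°

Angle of view α = 2·arctan(w/2f) with w = 12.52 mm and f = 128 mm.
w/2f = 0.04891; arctan(0.04891) ≈ 2.7999°, so α ≈ 5.5998°.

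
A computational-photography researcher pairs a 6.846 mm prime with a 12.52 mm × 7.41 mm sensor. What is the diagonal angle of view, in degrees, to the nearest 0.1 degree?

93.5°

Sensor diagonal = √(12.52² + 7.41²) = √211.6585 ≈ 14.5485 mm.
Angle of view α = 2·arctan(d/2f) with d = 14.5485 mm and f = 6.846 mm.
d/2f = 1.06255; arctan(1.06255) ≈ 46.7372°, so α ≈ 93.4743°.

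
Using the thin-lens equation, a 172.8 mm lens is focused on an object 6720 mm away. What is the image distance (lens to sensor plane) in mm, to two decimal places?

1/dᵢ = 1/f − 1/dₒ = 1/172.8 − 1/6720 = 0.0056382 mm⁻¹.
dᵢ = 1/0.0056382 ≈ 177.3607 mm.

177.36 mm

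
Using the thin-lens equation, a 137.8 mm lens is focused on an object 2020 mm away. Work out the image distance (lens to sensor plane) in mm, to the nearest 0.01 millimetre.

147.89 mm

1/dᵢ = 1/f − 1/dₒ = 1/137.8 − 1/2020 = 0.0067618 mm⁻¹.
dᵢ = 1/0.0067618 ≈ 147.8886 mm.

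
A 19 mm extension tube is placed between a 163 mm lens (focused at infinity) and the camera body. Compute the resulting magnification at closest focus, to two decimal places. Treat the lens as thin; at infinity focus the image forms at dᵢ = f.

The tube moves the image plane from f to f + e, so dᵢ = 163 + 19 = 182 mm. Focus is achieved when 1/f = 1/dₒ + 1/dᵢ, giving dₒ = 1/(1/f − 1/(f+e)).
Magnification m = dᵢ/dₒ = (f+e)·(1/f − 1/(f+e)) = e/f = 19/163 ≈ 0.1166.

0.12×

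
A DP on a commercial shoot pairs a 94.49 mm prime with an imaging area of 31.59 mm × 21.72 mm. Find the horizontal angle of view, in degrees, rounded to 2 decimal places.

Angle of view α = 2·arctan(w/2f) with w = 31.59 mm and f = 94.49 mm.
w/2f = 0.16716; arctan(0.16716) ≈ 9.4899°, so α ≈ 18.9797°.

18.98°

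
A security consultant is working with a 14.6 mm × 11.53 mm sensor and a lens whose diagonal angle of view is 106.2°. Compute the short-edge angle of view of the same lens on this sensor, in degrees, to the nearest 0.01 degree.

Sensor diagonal = √(14.6² + 11.53²) = √346.1009 ≈ 18.6038 mm.
From the diagonal AOV: f = 18.6038 / (2·tan(53.1°)) = 18.6038 / 2.66375 ≈ 6.9841 mm.
Short-edge AOV = 2·arctan(11.53 / (2 × 6.9841)) = 2·arctan(0.82545) ≈ 79.0760°.

79.08°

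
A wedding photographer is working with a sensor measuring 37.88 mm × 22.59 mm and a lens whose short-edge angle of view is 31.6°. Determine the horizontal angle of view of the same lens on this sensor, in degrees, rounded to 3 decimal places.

50.769°

From the short-edge AOV: f = 22.59 / (2·tan(15.8°)) = 22.59 / 0.56594 ≈ 39.9157 mm.
Horizontal AOV = 2·arctan(37.88 / (2 × 39.9157)) = 2·arctan(0.47450) ≈ 50.7687°.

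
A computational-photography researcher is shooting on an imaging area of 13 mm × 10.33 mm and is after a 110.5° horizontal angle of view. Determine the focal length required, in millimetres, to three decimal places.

4.509 mm

From α = 2·arctan(w/2f) we get f = w / (2·tan(α/2)).
With w = 13 mm and α/2 = 55.25°, tan(α/2) ≈ 1.44149, so f ≈ 13 / 2.88299 ≈ 4.5092 mm.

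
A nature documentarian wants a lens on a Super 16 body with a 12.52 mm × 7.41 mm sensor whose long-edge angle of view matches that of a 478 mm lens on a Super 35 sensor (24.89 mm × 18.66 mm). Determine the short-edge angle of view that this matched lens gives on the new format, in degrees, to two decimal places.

Equal long-edge AOV ⇒ f₂ = f₁ · 12.52/24.89 = 478 × 0.50301 ≈ 240.4403 mm.
Short-edge AOV on the new format = 2·arctan(7.41 / (2 × 240.4403)) = 2·arctan(0.01541) ≈ 1.7656°.

1.77°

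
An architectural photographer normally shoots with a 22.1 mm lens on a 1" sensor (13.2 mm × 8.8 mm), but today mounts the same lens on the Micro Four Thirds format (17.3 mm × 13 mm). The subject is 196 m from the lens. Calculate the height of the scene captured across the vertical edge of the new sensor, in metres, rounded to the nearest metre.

The focal length stays 22.1 mm; the relevant sensor dimension is now h = 13 mm. Object distance dₒ = 196 m = 196000 mm.
Thin-lens field height W = h·(dₒ − f)/f = 13 × (196000 − 22.1)/22.1 ≈ 115281.118 mm = 115.281 m.

115 m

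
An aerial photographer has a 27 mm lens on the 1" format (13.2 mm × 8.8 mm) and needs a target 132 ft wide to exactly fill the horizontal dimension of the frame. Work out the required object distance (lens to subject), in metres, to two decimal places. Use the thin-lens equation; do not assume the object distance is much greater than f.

82.32 m

W: 132 ft × 304.8 mm/ft = 40233.60 mm.
Magnification m = w/W = dᵢ/dₒ; combined with 1/f = 1/dₒ + 1/dᵢ this gives dₒ = f·(1 + W/w).
dₒ = 27 mm × (1 + 40233.6/13.2) = 27 × 3048.9999 ≈ 82322.997 mm = 82.323 m.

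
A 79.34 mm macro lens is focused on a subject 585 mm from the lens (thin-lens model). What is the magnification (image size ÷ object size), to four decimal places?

0.1569×

Thin lens: 1/f = 1/dₒ + 1/dᵢ → 1/dᵢ = 1/79.34 − 1/585 = 0.0108946 mm⁻¹, so dᵢ ≈ 91.7888 mm.
Magnification m = dᵢ/dₒ = 91.7888/585 ≈ 0.15690.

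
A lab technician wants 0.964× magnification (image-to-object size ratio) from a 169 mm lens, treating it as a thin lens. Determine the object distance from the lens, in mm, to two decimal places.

344.31 mm

With m = dᵢ/dₒ and 1/f = 1/dₒ + 1/dᵢ, substituting dᵢ = m·dₒ gives 1/f = (1 + 1/m)/dₒ, hence dₒ = f·(1 + 1/m).
dₒ = 169 × (1 + 1/0.964) = 169 × 2.03734 ≈ 344.311 mm.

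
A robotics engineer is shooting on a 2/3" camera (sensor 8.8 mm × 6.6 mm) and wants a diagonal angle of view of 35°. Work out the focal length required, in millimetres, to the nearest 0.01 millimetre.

17.44 mm

Sensor diagonal = √(8.8² + 6.6²) = √121.0000 ≈ 11.0000 mm.
From α = 2·arctan(d/2f) we get f = d / (2·tan(α/2)).
With d = 11.0000 mm and α/2 = 17.5°, tan(α/2) ≈ 0.31530, so f ≈ 11.0000 / 0.63060 ≈ 17.4438 mm.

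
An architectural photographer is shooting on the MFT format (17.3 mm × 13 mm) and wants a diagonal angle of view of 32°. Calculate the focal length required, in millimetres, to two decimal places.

37.73 mm

Sensor diagonal = √(17.3² + 13²) = √468.2900 ≈ 21.6400 mm.
From α = 2·arctan(d/2f) we get f = d / (2·tan(α/2)).
With d = 21.6400 mm and α/2 = 16°, tan(α/2) ≈ 0.28675, so f ≈ 21.6400 / 0.57349 ≈ 37.7338 mm.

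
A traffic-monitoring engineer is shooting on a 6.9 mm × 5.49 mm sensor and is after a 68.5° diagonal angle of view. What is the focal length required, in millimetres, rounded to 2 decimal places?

Sensor diagonal = √(6.9² + 5.49²) = √77.7501 ≈ 8.8176 mm.
From α = 2·arctan(d/2f) we get f = d / (2·tan(α/2)).
With d = 8.8176 mm and α/2 = 34.25°, tan(α/2) ≈ 0.68088, so f ≈ 8.8176 / 1.36175 ≈ 6.4752 mm.

6.48 mm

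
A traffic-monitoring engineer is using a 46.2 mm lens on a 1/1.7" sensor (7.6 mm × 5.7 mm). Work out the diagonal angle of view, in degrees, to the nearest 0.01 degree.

Sensor diagonal = √(7.6² + 5.7²) = √90.2500 ≈ 9.5000 mm.
Angle of view α = 2·arctan(d/2f) with d = 9.5000 mm and f = 46.2 mm.
d/2f = 0.10281; arctan(0.10281) ≈ 5.8702°, so α ≈ 11.7403°.

11.74°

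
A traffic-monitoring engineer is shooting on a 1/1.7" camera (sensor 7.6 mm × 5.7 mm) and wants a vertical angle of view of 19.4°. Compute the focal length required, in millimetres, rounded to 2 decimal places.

16.67 mm

From α = 2·arctan(h/2f) we get f = h / (2·tan(α/2)).
With h = 5.7 mm and α/2 = 9.7°, tan(α/2) ≈ 0.17093, so f ≈ 5.7 / 0.34187 ≈ 16.6732 mm.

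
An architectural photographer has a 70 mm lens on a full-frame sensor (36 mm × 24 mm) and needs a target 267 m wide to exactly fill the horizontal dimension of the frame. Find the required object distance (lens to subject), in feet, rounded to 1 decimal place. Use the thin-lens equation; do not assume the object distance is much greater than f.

1703.5 ft

W: 267 m = 267000 mm.
Magnification m = w/W = dᵢ/dₒ; combined with 1/f = 1/dₒ + 1/dᵢ this gives dₒ = f·(1 + W/w).
dₒ = 70 mm × (1 + 267000/36) = 70 × 7417.6667 ≈ 519236.667 mm = 519236.667/304.8 ft = 1703.53 ft.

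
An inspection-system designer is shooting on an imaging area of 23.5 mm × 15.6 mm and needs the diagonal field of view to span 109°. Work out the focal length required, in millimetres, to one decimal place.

Sensor diagonal = √(23.5² + 15.6²) = √795.6100 ≈ 28.2066 mm.
From α = 2·arctan(d/2f) we get f = d / (2·tan(α/2)).
With d = 28.2066 mm and α/2 = 54.5°, tan(α/2) ≈ 1.40195, so f ≈ 28.2066 / 2.80390 ≈ 10.0598 mm.

10.1 mm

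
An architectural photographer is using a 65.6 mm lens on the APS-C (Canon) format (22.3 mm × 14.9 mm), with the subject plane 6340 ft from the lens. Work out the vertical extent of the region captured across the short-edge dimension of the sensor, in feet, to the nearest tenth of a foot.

1440.0 ft

dₒ: 6340 ft × 304.8 mm/ft = 1932431.94 mm.
Similar triangles through the lens centre give W/dₒ = h/dᵢ; with 1/f = 1/dₒ + 1/dᵢ this gives W = h·(dₒ − f)/f.
W = 14.9 mm × (1.93243e+06 − 65.6) / 65.6 = 14.9 × 29456.8039 ≈ 438906.379 mm = 438906.379/304.8 ft = 1439.98 ft.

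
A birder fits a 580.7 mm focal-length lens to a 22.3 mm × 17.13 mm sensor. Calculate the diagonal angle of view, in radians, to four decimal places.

Sensor diagonal = √(22.3² + 17.13²) = √790.7269 ≈ 28.1199 mm.
Angle of view α = 2·arctan(d/2f) with d = 28.1199 mm and f = 580.7 mm.
d/2f = 0.02421; arctan(0.02421) ≈ 0.0242 rad, so α ≈ 0.0484 rad.

0.0484 rad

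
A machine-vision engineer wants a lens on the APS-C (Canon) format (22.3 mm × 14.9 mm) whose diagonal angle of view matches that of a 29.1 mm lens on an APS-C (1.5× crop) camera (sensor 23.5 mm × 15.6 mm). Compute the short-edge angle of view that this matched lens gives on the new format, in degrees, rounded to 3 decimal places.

30.139°

Sensor diagonal = √(23.5² + 15.6²) = √795.6100 ≈ 28.2066 mm.
Sensor diagonal = √(22.3² + 14.9²) = √719.3000 ≈ 26.8198 mm.
Equal diagonal AOV ⇒ f₂ = f₁ · 26.8198/28.2066 = 29.1 × 0.95083 ≈ 27.6693 mm.
Short-edge AOV on the new format = 2·arctan(14.9 / (2 × 27.6693)) = 2·arctan(0.26925) ≈ 30.1392°.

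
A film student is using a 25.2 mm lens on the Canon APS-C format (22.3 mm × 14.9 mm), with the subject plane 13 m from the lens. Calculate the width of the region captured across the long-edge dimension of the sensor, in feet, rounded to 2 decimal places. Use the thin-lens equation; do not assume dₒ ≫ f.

37.67 ft

dₒ: 13 m = 13000 mm.
Similar triangles through the lens centre give W/dₒ = w/dᵢ; with 1/f = 1/dₒ + 1/dᵢ this gives W = w·(dₒ − f)/f.
W = 22.3 mm × (13000 − 25.2) / 25.2 = 22.3 × 514.8730 ≈ 11481.668 mm = 11481.668/304.8 ft = 37.6695 ft.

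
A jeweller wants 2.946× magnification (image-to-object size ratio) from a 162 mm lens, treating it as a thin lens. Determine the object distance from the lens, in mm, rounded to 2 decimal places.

216.99 mm

With m = dᵢ/dₒ and 1/f = 1/dₒ + 1/dᵢ, substituting dᵢ = m·dₒ gives 1/f = (1 + 1/m)/dₒ, hence dₒ = f·(1 + 1/m).
dₒ = 162 × (1 + 1/2.946) = 162 × 1.33944 ≈ 216.990 mm.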